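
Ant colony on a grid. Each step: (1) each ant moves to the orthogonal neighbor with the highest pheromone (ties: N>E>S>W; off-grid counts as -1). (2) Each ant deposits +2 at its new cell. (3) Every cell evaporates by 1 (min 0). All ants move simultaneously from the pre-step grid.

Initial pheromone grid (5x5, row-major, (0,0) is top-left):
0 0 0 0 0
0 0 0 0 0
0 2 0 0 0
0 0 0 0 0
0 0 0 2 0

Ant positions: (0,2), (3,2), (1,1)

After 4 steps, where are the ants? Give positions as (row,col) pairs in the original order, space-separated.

Step 1: ant0:(0,2)->E->(0,3) | ant1:(3,2)->N->(2,2) | ant2:(1,1)->S->(2,1)
  grid max=3 at (2,1)
Step 2: ant0:(0,3)->E->(0,4) | ant1:(2,2)->W->(2,1) | ant2:(2,1)->E->(2,2)
  grid max=4 at (2,1)
Step 3: ant0:(0,4)->S->(1,4) | ant1:(2,1)->E->(2,2) | ant2:(2,2)->W->(2,1)
  grid max=5 at (2,1)
Step 4: ant0:(1,4)->N->(0,4) | ant1:(2,2)->W->(2,1) | ant2:(2,1)->E->(2,2)
  grid max=6 at (2,1)

(0,4) (2,1) (2,2)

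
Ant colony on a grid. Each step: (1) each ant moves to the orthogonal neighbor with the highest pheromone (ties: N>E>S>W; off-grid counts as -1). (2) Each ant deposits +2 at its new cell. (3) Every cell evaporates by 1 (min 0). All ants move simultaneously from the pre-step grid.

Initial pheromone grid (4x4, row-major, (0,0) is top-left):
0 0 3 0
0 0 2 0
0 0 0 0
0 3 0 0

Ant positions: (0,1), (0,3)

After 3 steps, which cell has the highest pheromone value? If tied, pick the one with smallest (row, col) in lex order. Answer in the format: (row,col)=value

Step 1: ant0:(0,1)->E->(0,2) | ant1:(0,3)->W->(0,2)
  grid max=6 at (0,2)
Step 2: ant0:(0,2)->S->(1,2) | ant1:(0,2)->S->(1,2)
  grid max=5 at (0,2)
Step 3: ant0:(1,2)->N->(0,2) | ant1:(1,2)->N->(0,2)
  grid max=8 at (0,2)
Final grid:
  0 0 8 0
  0 0 3 0
  0 0 0 0
  0 0 0 0
Max pheromone 8 at (0,2)

Answer: (0,2)=8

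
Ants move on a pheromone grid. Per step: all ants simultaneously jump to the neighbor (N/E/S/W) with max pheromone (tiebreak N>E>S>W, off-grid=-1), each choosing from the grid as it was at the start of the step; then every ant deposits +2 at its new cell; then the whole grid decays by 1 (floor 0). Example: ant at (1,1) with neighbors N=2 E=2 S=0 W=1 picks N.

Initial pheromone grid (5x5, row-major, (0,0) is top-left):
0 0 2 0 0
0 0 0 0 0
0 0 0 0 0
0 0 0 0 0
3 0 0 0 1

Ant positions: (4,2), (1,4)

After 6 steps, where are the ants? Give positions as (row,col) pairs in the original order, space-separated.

Step 1: ant0:(4,2)->N->(3,2) | ant1:(1,4)->N->(0,4)
  grid max=2 at (4,0)
Step 2: ant0:(3,2)->N->(2,2) | ant1:(0,4)->S->(1,4)
  grid max=1 at (1,4)
Step 3: ant0:(2,2)->N->(1,2) | ant1:(1,4)->N->(0,4)
  grid max=1 at (0,4)
Step 4: ant0:(1,2)->N->(0,2) | ant1:(0,4)->S->(1,4)
  grid max=1 at (0,2)
Step 5: ant0:(0,2)->E->(0,3) | ant1:(1,4)->N->(0,4)
  grid max=1 at (0,3)
Step 6: ant0:(0,3)->E->(0,4) | ant1:(0,4)->W->(0,3)
  grid max=2 at (0,3)

(0,4) (0,3)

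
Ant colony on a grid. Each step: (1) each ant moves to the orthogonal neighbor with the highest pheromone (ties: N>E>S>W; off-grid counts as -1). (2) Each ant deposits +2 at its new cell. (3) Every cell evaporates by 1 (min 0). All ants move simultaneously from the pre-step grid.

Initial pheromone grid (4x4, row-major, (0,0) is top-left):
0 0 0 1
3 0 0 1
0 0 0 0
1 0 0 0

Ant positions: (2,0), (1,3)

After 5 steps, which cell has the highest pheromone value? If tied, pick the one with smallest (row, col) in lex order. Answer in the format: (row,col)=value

Step 1: ant0:(2,0)->N->(1,0) | ant1:(1,3)->N->(0,3)
  grid max=4 at (1,0)
Step 2: ant0:(1,0)->N->(0,0) | ant1:(0,3)->S->(1,3)
  grid max=3 at (1,0)
Step 3: ant0:(0,0)->S->(1,0) | ant1:(1,3)->N->(0,3)
  grid max=4 at (1,0)
Step 4: ant0:(1,0)->N->(0,0) | ant1:(0,3)->S->(1,3)
  grid max=3 at (1,0)
Step 5: ant0:(0,0)->S->(1,0) | ant1:(1,3)->N->(0,3)
  grid max=4 at (1,0)
Final grid:
  0 0 0 2
  4 0 0 0
  0 0 0 0
  0 0 0 0
Max pheromone 4 at (1,0)

Answer: (1,0)=4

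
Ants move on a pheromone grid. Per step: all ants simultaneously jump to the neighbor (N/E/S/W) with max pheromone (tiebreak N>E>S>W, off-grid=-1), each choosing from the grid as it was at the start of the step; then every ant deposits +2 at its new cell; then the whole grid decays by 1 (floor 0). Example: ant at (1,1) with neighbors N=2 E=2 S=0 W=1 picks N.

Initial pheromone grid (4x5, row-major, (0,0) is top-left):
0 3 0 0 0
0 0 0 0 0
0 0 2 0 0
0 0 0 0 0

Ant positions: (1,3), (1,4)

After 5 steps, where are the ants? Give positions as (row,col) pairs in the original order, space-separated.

Step 1: ant0:(1,3)->N->(0,3) | ant1:(1,4)->N->(0,4)
  grid max=2 at (0,1)
Step 2: ant0:(0,3)->E->(0,4) | ant1:(0,4)->W->(0,3)
  grid max=2 at (0,3)
Step 3: ant0:(0,4)->W->(0,3) | ant1:(0,3)->E->(0,4)
  grid max=3 at (0,3)
Step 4: ant0:(0,3)->E->(0,4) | ant1:(0,4)->W->(0,3)
  grid max=4 at (0,3)
Step 5: ant0:(0,4)->W->(0,3) | ant1:(0,3)->E->(0,4)
  grid max=5 at (0,3)

(0,3) (0,4)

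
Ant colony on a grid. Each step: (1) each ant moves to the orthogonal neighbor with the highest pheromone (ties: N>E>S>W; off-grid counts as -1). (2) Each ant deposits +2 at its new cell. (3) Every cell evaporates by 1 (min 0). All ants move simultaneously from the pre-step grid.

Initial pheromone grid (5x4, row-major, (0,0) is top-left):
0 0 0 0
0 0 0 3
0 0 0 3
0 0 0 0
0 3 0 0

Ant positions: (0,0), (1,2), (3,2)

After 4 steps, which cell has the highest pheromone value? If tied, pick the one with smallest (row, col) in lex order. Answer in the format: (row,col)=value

Step 1: ant0:(0,0)->E->(0,1) | ant1:(1,2)->E->(1,3) | ant2:(3,2)->N->(2,2)
  grid max=4 at (1,3)
Step 2: ant0:(0,1)->E->(0,2) | ant1:(1,3)->S->(2,3) | ant2:(2,2)->E->(2,3)
  grid max=5 at (2,3)
Step 3: ant0:(0,2)->E->(0,3) | ant1:(2,3)->N->(1,3) | ant2:(2,3)->N->(1,3)
  grid max=6 at (1,3)
Step 4: ant0:(0,3)->S->(1,3) | ant1:(1,3)->S->(2,3) | ant2:(1,3)->S->(2,3)
  grid max=7 at (1,3)
Final grid:
  0 0 0 0
  0 0 0 7
  0 0 0 7
  0 0 0 0
  0 0 0 0
Max pheromone 7 at (1,3)

Answer: (1,3)=7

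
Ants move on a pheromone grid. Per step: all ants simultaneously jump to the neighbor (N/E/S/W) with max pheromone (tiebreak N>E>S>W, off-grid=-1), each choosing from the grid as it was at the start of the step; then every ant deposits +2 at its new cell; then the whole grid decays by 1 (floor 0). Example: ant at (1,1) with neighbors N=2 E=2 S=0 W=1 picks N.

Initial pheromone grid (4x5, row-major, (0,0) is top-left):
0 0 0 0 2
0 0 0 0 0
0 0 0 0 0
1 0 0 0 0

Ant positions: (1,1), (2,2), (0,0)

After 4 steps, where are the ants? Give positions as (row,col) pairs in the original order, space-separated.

Step 1: ant0:(1,1)->N->(0,1) | ant1:(2,2)->N->(1,2) | ant2:(0,0)->E->(0,1)
  grid max=3 at (0,1)
Step 2: ant0:(0,1)->E->(0,2) | ant1:(1,2)->N->(0,2) | ant2:(0,1)->E->(0,2)
  grid max=5 at (0,2)
Step 3: ant0:(0,2)->W->(0,1) | ant1:(0,2)->W->(0,1) | ant2:(0,2)->W->(0,1)
  grid max=7 at (0,1)
Step 4: ant0:(0,1)->E->(0,2) | ant1:(0,1)->E->(0,2) | ant2:(0,1)->E->(0,2)
  grid max=9 at (0,2)

(0,2) (0,2) (0,2)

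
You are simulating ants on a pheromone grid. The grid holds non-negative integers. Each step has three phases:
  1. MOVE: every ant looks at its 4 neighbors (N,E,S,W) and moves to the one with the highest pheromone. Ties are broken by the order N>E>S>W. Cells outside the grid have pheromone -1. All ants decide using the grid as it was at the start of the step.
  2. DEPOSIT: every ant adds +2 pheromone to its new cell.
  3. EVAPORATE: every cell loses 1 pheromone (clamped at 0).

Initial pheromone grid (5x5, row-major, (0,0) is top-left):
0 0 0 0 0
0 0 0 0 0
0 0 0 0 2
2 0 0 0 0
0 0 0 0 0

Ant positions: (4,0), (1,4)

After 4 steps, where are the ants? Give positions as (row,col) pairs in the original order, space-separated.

Step 1: ant0:(4,0)->N->(3,0) | ant1:(1,4)->S->(2,4)
  grid max=3 at (2,4)
Step 2: ant0:(3,0)->N->(2,0) | ant1:(2,4)->N->(1,4)
  grid max=2 at (2,4)
Step 3: ant0:(2,0)->S->(3,0) | ant1:(1,4)->S->(2,4)
  grid max=3 at (2,4)
Step 4: ant0:(3,0)->N->(2,0) | ant1:(2,4)->N->(1,4)
  grid max=2 at (2,4)

(2,0) (1,4)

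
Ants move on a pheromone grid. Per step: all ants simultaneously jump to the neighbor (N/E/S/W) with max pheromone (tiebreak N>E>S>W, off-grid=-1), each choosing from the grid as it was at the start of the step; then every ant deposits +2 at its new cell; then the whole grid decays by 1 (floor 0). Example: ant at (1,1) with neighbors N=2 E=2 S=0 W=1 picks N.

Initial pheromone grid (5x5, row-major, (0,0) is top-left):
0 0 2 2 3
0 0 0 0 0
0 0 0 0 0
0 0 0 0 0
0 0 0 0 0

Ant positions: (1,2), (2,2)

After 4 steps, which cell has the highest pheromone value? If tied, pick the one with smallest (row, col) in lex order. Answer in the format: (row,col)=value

Step 1: ant0:(1,2)->N->(0,2) | ant1:(2,2)->N->(1,2)
  grid max=3 at (0,2)
Step 2: ant0:(0,2)->E->(0,3) | ant1:(1,2)->N->(0,2)
  grid max=4 at (0,2)
Step 3: ant0:(0,3)->W->(0,2) | ant1:(0,2)->E->(0,3)
  grid max=5 at (0,2)
Step 4: ant0:(0,2)->E->(0,3) | ant1:(0,3)->W->(0,2)
  grid max=6 at (0,2)
Final grid:
  0 0 6 4 0
  0 0 0 0 0
  0 0 0 0 0
  0 0 0 0 0
  0 0 0 0 0
Max pheromone 6 at (0,2)

Answer: (0,2)=6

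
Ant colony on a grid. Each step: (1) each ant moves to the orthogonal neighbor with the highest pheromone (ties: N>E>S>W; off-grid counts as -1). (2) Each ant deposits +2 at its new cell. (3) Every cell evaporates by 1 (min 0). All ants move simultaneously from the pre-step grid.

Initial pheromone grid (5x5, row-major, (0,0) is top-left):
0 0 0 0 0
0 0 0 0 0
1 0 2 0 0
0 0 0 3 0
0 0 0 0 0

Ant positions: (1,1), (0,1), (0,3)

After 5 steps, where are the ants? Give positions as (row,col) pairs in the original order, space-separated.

Step 1: ant0:(1,1)->N->(0,1) | ant1:(0,1)->E->(0,2) | ant2:(0,3)->E->(0,4)
  grid max=2 at (3,3)
Step 2: ant0:(0,1)->E->(0,2) | ant1:(0,2)->W->(0,1) | ant2:(0,4)->S->(1,4)
  grid max=2 at (0,1)
Step 3: ant0:(0,2)->W->(0,1) | ant1:(0,1)->E->(0,2) | ant2:(1,4)->N->(0,4)
  grid max=3 at (0,1)
Step 4: ant0:(0,1)->E->(0,2) | ant1:(0,2)->W->(0,1) | ant2:(0,4)->S->(1,4)
  grid max=4 at (0,1)
Step 5: ant0:(0,2)->W->(0,1) | ant1:(0,1)->E->(0,2) | ant2:(1,4)->N->(0,4)
  grid max=5 at (0,1)

(0,1) (0,2) (0,4)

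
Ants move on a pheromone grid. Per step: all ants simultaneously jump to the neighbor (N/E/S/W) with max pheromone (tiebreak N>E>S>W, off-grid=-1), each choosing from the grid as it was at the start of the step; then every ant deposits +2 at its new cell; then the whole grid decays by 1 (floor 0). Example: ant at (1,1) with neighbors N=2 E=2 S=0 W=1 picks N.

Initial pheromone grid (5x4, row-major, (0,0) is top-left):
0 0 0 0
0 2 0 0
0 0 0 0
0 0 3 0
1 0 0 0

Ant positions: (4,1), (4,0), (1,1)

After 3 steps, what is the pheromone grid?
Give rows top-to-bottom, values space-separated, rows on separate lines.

After step 1: ants at (4,0),(3,0),(0,1)
  0 1 0 0
  0 1 0 0
  0 0 0 0
  1 0 2 0
  2 0 0 0
After step 2: ants at (3,0),(4,0),(1,1)
  0 0 0 0
  0 2 0 0
  0 0 0 0
  2 0 1 0
  3 0 0 0
After step 3: ants at (4,0),(3,0),(0,1)
  0 1 0 0
  0 1 0 0
  0 0 0 0
  3 0 0 0
  4 0 0 0

0 1 0 0
0 1 0 0
0 0 0 0
3 0 0 0
4 0 0 0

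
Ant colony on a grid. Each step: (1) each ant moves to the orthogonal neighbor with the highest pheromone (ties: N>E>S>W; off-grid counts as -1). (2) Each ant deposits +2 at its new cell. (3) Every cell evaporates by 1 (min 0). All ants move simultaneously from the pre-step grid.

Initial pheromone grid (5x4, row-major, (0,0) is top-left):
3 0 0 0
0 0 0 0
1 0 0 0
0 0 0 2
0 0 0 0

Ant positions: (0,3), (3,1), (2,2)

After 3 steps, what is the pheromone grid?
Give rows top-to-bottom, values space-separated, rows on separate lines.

After step 1: ants at (1,3),(2,1),(1,2)
  2 0 0 0
  0 0 1 1
  0 1 0 0
  0 0 0 1
  0 0 0 0
After step 2: ants at (1,2),(1,1),(1,3)
  1 0 0 0
  0 1 2 2
  0 0 0 0
  0 0 0 0
  0 0 0 0
After step 3: ants at (1,3),(1,2),(1,2)
  0 0 0 0
  0 0 5 3
  0 0 0 0
  0 0 0 0
  0 0 0 0

0 0 0 0
0 0 5 3
0 0 0 0
0 0 0 0
0 0 0 0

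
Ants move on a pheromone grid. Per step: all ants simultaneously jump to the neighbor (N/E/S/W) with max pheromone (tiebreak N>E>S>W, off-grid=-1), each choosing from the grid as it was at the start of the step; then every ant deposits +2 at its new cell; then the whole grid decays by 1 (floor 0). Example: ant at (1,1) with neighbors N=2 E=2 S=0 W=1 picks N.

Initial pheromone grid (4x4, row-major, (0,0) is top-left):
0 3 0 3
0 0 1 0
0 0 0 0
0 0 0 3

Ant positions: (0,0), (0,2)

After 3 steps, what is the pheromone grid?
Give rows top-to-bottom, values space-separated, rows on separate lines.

After step 1: ants at (0,1),(0,3)
  0 4 0 4
  0 0 0 0
  0 0 0 0
  0 0 0 2
After step 2: ants at (0,2),(1,3)
  0 3 1 3
  0 0 0 1
  0 0 0 0
  0 0 0 1
After step 3: ants at (0,3),(0,3)
  0 2 0 6
  0 0 0 0
  0 0 0 0
  0 0 0 0

0 2 0 6
0 0 0 0
0 0 0 0
0 0 0 0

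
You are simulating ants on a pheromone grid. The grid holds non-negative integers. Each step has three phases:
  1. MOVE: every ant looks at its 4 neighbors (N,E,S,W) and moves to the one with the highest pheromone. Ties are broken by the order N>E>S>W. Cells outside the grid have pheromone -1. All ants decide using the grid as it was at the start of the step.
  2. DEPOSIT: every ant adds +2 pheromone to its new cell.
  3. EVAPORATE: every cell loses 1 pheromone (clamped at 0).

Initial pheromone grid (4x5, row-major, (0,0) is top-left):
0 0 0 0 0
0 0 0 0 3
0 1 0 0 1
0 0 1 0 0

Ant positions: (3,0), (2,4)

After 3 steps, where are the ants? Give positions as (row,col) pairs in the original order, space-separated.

Step 1: ant0:(3,0)->N->(2,0) | ant1:(2,4)->N->(1,4)
  grid max=4 at (1,4)
Step 2: ant0:(2,0)->N->(1,0) | ant1:(1,4)->N->(0,4)
  grid max=3 at (1,4)
Step 3: ant0:(1,0)->N->(0,0) | ant1:(0,4)->S->(1,4)
  grid max=4 at (1,4)

(0,0) (1,4)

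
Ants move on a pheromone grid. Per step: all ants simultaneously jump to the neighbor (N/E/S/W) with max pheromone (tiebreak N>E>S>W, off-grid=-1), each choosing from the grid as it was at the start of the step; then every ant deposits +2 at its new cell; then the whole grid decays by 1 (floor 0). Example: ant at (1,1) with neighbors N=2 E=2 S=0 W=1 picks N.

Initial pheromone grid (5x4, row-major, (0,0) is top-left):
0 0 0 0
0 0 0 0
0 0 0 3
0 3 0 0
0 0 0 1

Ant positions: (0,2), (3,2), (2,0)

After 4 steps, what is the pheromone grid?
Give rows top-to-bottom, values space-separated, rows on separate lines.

After step 1: ants at (0,3),(3,1),(1,0)
  0 0 0 1
  1 0 0 0
  0 0 0 2
  0 4 0 0
  0 0 0 0
After step 2: ants at (1,3),(2,1),(0,0)
  1 0 0 0
  0 0 0 1
  0 1 0 1
  0 3 0 0
  0 0 0 0
After step 3: ants at (2,3),(3,1),(0,1)
  0 1 0 0
  0 0 0 0
  0 0 0 2
  0 4 0 0
  0 0 0 0
After step 4: ants at (1,3),(2,1),(0,2)
  0 0 1 0
  0 0 0 1
  0 1 0 1
  0 3 0 0
  0 0 0 0

0 0 1 0
0 0 0 1
0 1 0 1
0 3 0 0
0 0 0 0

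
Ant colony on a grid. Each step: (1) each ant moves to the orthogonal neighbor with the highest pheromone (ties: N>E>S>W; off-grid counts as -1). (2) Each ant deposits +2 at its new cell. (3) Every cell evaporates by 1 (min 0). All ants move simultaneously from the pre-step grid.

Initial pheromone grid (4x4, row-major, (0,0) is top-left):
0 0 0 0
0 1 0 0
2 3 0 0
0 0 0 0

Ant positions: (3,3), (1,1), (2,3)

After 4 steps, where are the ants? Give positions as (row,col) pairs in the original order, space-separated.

Step 1: ant0:(3,3)->N->(2,3) | ant1:(1,1)->S->(2,1) | ant2:(2,3)->N->(1,3)
  grid max=4 at (2,1)
Step 2: ant0:(2,3)->N->(1,3) | ant1:(2,1)->W->(2,0) | ant2:(1,3)->S->(2,3)
  grid max=3 at (2,1)
Step 3: ant0:(1,3)->S->(2,3) | ant1:(2,0)->E->(2,1) | ant2:(2,3)->N->(1,3)
  grid max=4 at (2,1)
Step 4: ant0:(2,3)->N->(1,3) | ant1:(2,1)->W->(2,0) | ant2:(1,3)->S->(2,3)
  grid max=4 at (1,3)

(1,3) (2,0) (2,3)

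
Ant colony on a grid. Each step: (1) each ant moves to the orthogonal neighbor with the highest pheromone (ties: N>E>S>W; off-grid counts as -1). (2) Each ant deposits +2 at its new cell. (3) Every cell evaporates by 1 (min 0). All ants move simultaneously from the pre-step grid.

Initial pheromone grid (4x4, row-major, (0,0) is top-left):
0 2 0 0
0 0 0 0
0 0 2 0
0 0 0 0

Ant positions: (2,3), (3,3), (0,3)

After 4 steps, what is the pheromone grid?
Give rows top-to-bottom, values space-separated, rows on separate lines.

After step 1: ants at (2,2),(2,3),(1,3)
  0 1 0 0
  0 0 0 1
  0 0 3 1
  0 0 0 0
After step 2: ants at (2,3),(2,2),(2,3)
  0 0 0 0
  0 0 0 0
  0 0 4 4
  0 0 0 0
After step 3: ants at (2,2),(2,3),(2,2)
  0 0 0 0
  0 0 0 0
  0 0 7 5
  0 0 0 0
After step 4: ants at (2,3),(2,2),(2,3)
  0 0 0 0
  0 0 0 0
  0 0 8 8
  0 0 0 0

0 0 0 0
0 0 0 0
0 0 8 8
0 0 0 0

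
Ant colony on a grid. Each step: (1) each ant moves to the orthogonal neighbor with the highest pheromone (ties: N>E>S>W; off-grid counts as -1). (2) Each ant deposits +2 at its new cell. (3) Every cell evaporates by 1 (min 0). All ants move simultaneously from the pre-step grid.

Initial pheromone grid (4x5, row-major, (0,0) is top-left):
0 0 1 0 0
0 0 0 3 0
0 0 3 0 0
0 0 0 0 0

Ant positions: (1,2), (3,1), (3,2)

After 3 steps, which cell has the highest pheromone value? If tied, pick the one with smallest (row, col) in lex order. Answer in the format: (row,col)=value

Step 1: ant0:(1,2)->E->(1,3) | ant1:(3,1)->N->(2,1) | ant2:(3,2)->N->(2,2)
  grid max=4 at (1,3)
Step 2: ant0:(1,3)->N->(0,3) | ant1:(2,1)->E->(2,2) | ant2:(2,2)->W->(2,1)
  grid max=5 at (2,2)
Step 3: ant0:(0,3)->S->(1,3) | ant1:(2,2)->W->(2,1) | ant2:(2,1)->E->(2,2)
  grid max=6 at (2,2)
Final grid:
  0 0 0 0 0
  0 0 0 4 0
  0 3 6 0 0
  0 0 0 0 0
Max pheromone 6 at (2,2)

Answer: (2,2)=6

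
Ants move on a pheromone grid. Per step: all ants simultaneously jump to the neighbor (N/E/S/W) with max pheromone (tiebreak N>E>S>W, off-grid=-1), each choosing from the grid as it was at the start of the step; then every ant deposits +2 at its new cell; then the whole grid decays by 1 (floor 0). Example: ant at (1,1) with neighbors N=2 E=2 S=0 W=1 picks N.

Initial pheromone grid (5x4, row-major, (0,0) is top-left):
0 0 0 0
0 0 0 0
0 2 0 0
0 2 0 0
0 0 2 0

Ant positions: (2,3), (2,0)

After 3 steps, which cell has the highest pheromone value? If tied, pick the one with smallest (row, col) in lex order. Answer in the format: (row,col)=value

Answer: (2,1)=3

Derivation:
Step 1: ant0:(2,3)->N->(1,3) | ant1:(2,0)->E->(2,1)
  grid max=3 at (2,1)
Step 2: ant0:(1,3)->N->(0,3) | ant1:(2,1)->S->(3,1)
  grid max=2 at (2,1)
Step 3: ant0:(0,3)->S->(1,3) | ant1:(3,1)->N->(2,1)
  grid max=3 at (2,1)
Final grid:
  0 0 0 0
  0 0 0 1
  0 3 0 0
  0 1 0 0
  0 0 0 0
Max pheromone 3 at (2,1)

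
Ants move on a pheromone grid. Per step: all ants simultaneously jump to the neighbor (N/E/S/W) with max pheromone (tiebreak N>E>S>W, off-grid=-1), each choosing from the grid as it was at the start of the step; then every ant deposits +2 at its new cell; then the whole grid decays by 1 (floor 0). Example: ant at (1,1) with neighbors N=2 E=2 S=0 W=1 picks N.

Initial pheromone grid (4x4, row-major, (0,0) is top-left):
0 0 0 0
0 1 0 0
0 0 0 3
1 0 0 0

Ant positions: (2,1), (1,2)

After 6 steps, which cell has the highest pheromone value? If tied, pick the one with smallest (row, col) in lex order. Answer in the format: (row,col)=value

Answer: (0,1)=7

Derivation:
Step 1: ant0:(2,1)->N->(1,1) | ant1:(1,2)->W->(1,1)
  grid max=4 at (1,1)
Step 2: ant0:(1,1)->N->(0,1) | ant1:(1,1)->N->(0,1)
  grid max=3 at (0,1)
Step 3: ant0:(0,1)->S->(1,1) | ant1:(0,1)->S->(1,1)
  grid max=6 at (1,1)
Step 4: ant0:(1,1)->N->(0,1) | ant1:(1,1)->N->(0,1)
  grid max=5 at (0,1)
Step 5: ant0:(0,1)->S->(1,1) | ant1:(0,1)->S->(1,1)
  grid max=8 at (1,1)
Step 6: ant0:(1,1)->N->(0,1) | ant1:(1,1)->N->(0,1)
  grid max=7 at (0,1)
Final grid:
  0 7 0 0
  0 7 0 0
  0 0 0 0
  0 0 0 0
Max pheromone 7 at (0,1)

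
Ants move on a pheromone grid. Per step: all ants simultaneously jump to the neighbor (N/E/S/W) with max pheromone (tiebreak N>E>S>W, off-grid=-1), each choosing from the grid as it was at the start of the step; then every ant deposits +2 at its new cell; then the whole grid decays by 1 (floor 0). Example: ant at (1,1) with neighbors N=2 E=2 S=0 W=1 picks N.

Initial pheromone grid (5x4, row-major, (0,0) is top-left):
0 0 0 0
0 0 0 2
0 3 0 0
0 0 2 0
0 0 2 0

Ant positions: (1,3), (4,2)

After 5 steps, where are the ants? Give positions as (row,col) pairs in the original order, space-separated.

Step 1: ant0:(1,3)->N->(0,3) | ant1:(4,2)->N->(3,2)
  grid max=3 at (3,2)
Step 2: ant0:(0,3)->S->(1,3) | ant1:(3,2)->S->(4,2)
  grid max=2 at (1,3)
Step 3: ant0:(1,3)->N->(0,3) | ant1:(4,2)->N->(3,2)
  grid max=3 at (3,2)
Step 4: ant0:(0,3)->S->(1,3) | ant1:(3,2)->S->(4,2)
  grid max=2 at (1,3)
Step 5: ant0:(1,3)->N->(0,3) | ant1:(4,2)->N->(3,2)
  grid max=3 at (3,2)

(0,3) (3,2)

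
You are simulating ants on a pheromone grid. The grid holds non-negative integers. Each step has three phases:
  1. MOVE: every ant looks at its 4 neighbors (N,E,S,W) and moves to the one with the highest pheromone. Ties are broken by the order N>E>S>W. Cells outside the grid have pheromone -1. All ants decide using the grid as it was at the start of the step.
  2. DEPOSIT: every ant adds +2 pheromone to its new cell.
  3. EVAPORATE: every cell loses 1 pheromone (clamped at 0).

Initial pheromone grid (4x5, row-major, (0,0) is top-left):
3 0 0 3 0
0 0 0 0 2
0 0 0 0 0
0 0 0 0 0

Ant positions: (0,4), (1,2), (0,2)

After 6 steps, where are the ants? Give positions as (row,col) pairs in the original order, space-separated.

Step 1: ant0:(0,4)->W->(0,3) | ant1:(1,2)->N->(0,2) | ant2:(0,2)->E->(0,3)
  grid max=6 at (0,3)
Step 2: ant0:(0,3)->W->(0,2) | ant1:(0,2)->E->(0,3) | ant2:(0,3)->W->(0,2)
  grid max=7 at (0,3)
Step 3: ant0:(0,2)->E->(0,3) | ant1:(0,3)->W->(0,2) | ant2:(0,2)->E->(0,3)
  grid max=10 at (0,3)
Step 4: ant0:(0,3)->W->(0,2) | ant1:(0,2)->E->(0,3) | ant2:(0,3)->W->(0,2)
  grid max=11 at (0,3)
Step 5: ant0:(0,2)->E->(0,3) | ant1:(0,3)->W->(0,2) | ant2:(0,2)->E->(0,3)
  grid max=14 at (0,3)
Step 6: ant0:(0,3)->W->(0,2) | ant1:(0,2)->E->(0,3) | ant2:(0,3)->W->(0,2)
  grid max=15 at (0,3)

(0,2) (0,3) (0,2)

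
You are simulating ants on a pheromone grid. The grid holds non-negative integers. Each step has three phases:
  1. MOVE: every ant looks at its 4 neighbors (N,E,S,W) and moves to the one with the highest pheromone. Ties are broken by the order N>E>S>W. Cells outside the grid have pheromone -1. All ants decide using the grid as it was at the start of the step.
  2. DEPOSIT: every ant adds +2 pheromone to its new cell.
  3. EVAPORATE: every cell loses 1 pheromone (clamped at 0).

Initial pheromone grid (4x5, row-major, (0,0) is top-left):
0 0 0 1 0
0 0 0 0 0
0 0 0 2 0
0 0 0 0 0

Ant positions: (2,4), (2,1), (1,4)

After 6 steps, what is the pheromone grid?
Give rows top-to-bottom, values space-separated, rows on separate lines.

After step 1: ants at (2,3),(1,1),(0,4)
  0 0 0 0 1
  0 1 0 0 0
  0 0 0 3 0
  0 0 0 0 0
After step 2: ants at (1,3),(0,1),(1,4)
  0 1 0 0 0
  0 0 0 1 1
  0 0 0 2 0
  0 0 0 0 0
After step 3: ants at (2,3),(0,2),(1,3)
  0 0 1 0 0
  0 0 0 2 0
  0 0 0 3 0
  0 0 0 0 0
After step 4: ants at (1,3),(0,3),(2,3)
  0 0 0 1 0
  0 0 0 3 0
  0 0 0 4 0
  0 0 0 0 0
After step 5: ants at (2,3),(1,3),(1,3)
  0 0 0 0 0
  0 0 0 6 0
  0 0 0 5 0
  0 0 0 0 0
After step 6: ants at (1,3),(2,3),(2,3)
  0 0 0 0 0
  0 0 0 7 0
  0 0 0 8 0
  0 0 0 0 0

0 0 0 0 0
0 0 0 7 0
0 0 0 8 0
0 0 0 0 0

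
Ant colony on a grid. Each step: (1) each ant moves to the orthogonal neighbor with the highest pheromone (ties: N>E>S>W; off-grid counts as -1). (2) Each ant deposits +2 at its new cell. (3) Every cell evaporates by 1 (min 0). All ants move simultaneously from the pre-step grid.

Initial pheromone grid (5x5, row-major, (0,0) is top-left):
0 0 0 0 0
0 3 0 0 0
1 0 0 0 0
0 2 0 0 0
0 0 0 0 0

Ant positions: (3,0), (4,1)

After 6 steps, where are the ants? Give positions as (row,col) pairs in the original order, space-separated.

Step 1: ant0:(3,0)->E->(3,1) | ant1:(4,1)->N->(3,1)
  grid max=5 at (3,1)
Step 2: ant0:(3,1)->N->(2,1) | ant1:(3,1)->N->(2,1)
  grid max=4 at (3,1)
Step 3: ant0:(2,1)->S->(3,1) | ant1:(2,1)->S->(3,1)
  grid max=7 at (3,1)
Step 4: ant0:(3,1)->N->(2,1) | ant1:(3,1)->N->(2,1)
  grid max=6 at (3,1)
Step 5: ant0:(2,1)->S->(3,1) | ant1:(2,1)->S->(3,1)
  grid max=9 at (3,1)
Step 6: ant0:(3,1)->N->(2,1) | ant1:(3,1)->N->(2,1)
  grid max=8 at (3,1)

(2,1) (2,1)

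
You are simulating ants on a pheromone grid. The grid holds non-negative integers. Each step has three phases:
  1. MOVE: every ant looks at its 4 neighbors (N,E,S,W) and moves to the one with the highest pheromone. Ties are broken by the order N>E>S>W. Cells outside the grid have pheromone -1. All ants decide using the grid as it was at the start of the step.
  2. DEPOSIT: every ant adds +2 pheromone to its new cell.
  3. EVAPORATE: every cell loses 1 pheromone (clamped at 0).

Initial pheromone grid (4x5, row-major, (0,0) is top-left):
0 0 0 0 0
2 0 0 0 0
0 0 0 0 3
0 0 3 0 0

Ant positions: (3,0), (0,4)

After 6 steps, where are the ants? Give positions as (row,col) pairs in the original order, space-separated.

Step 1: ant0:(3,0)->N->(2,0) | ant1:(0,4)->S->(1,4)
  grid max=2 at (2,4)
Step 2: ant0:(2,0)->N->(1,0) | ant1:(1,4)->S->(2,4)
  grid max=3 at (2,4)
Step 3: ant0:(1,0)->N->(0,0) | ant1:(2,4)->N->(1,4)
  grid max=2 at (2,4)
Step 4: ant0:(0,0)->S->(1,0) | ant1:(1,4)->S->(2,4)
  grid max=3 at (2,4)
Step 5: ant0:(1,0)->N->(0,0) | ant1:(2,4)->N->(1,4)
  grid max=2 at (2,4)
Step 6: ant0:(0,0)->S->(1,0) | ant1:(1,4)->S->(2,4)
  grid max=3 at (2,4)

(1,0) (2,4)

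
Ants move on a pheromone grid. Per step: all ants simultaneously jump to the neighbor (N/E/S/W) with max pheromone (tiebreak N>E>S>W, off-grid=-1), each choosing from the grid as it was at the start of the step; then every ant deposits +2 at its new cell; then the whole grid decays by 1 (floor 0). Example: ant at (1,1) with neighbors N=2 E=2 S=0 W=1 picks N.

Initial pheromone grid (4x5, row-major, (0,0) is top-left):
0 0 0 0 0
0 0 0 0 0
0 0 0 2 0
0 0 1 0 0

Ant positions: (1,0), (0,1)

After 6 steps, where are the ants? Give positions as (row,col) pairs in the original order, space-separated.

Step 1: ant0:(1,0)->N->(0,0) | ant1:(0,1)->E->(0,2)
  grid max=1 at (0,0)
Step 2: ant0:(0,0)->E->(0,1) | ant1:(0,2)->E->(0,3)
  grid max=1 at (0,1)
Step 3: ant0:(0,1)->E->(0,2) | ant1:(0,3)->E->(0,4)
  grid max=1 at (0,2)
Step 4: ant0:(0,2)->E->(0,3) | ant1:(0,4)->S->(1,4)
  grid max=1 at (0,3)
Step 5: ant0:(0,3)->E->(0,4) | ant1:(1,4)->N->(0,4)
  grid max=3 at (0,4)
Step 6: ant0:(0,4)->S->(1,4) | ant1:(0,4)->S->(1,4)
  grid max=3 at (1,4)

(1,4) (1,4)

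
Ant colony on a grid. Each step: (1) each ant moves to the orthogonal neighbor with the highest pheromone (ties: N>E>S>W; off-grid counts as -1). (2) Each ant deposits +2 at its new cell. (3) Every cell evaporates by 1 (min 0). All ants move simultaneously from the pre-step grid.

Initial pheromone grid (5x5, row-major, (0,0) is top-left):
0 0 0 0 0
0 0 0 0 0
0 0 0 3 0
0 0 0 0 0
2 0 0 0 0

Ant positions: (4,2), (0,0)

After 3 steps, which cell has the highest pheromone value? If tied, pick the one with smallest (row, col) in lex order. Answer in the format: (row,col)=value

Step 1: ant0:(4,2)->N->(3,2) | ant1:(0,0)->E->(0,1)
  grid max=2 at (2,3)
Step 2: ant0:(3,2)->N->(2,2) | ant1:(0,1)->E->(0,2)
  grid max=1 at (0,2)
Step 3: ant0:(2,2)->E->(2,3) | ant1:(0,2)->E->(0,3)
  grid max=2 at (2,3)
Final grid:
  0 0 0 1 0
  0 0 0 0 0
  0 0 0 2 0
  0 0 0 0 0
  0 0 0 0 0
Max pheromone 2 at (2,3)

Answer: (2,3)=2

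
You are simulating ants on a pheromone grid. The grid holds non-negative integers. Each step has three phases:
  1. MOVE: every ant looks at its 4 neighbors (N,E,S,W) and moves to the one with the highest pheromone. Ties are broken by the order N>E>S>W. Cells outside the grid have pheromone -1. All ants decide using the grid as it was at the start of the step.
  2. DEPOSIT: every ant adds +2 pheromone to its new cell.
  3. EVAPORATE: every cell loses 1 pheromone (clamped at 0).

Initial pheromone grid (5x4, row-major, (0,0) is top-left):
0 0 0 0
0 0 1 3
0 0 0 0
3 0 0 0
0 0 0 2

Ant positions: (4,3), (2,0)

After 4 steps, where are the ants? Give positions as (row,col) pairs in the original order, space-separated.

Step 1: ant0:(4,3)->N->(3,3) | ant1:(2,0)->S->(3,0)
  grid max=4 at (3,0)
Step 2: ant0:(3,3)->S->(4,3) | ant1:(3,0)->N->(2,0)
  grid max=3 at (3,0)
Step 3: ant0:(4,3)->N->(3,3) | ant1:(2,0)->S->(3,0)
  grid max=4 at (3,0)
Step 4: ant0:(3,3)->S->(4,3) | ant1:(3,0)->N->(2,0)
  grid max=3 at (3,0)

(4,3) (2,0)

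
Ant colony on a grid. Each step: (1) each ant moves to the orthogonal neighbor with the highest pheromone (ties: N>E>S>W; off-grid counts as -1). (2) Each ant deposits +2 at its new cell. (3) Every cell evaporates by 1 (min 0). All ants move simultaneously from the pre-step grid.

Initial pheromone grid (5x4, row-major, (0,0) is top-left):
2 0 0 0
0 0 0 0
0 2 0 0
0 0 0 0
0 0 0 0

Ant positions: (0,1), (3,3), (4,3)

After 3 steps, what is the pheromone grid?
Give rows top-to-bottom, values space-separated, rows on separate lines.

After step 1: ants at (0,0),(2,3),(3,3)
  3 0 0 0
  0 0 0 0
  0 1 0 1
  0 0 0 1
  0 0 0 0
After step 2: ants at (0,1),(3,3),(2,3)
  2 1 0 0
  0 0 0 0
  0 0 0 2
  0 0 0 2
  0 0 0 0
After step 3: ants at (0,0),(2,3),(3,3)
  3 0 0 0
  0 0 0 0
  0 0 0 3
  0 0 0 3
  0 0 0 0

3 0 0 0
0 0 0 0
0 0 0 3
0 0 0 3
0 0 0 0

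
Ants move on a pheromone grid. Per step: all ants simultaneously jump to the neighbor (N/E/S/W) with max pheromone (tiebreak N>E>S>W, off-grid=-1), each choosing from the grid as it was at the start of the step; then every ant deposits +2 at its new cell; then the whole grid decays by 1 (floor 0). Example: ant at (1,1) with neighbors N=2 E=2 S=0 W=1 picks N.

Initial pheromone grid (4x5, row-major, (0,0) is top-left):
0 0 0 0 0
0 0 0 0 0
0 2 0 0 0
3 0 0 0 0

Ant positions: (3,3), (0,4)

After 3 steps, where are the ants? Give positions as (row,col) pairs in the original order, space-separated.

Step 1: ant0:(3,3)->N->(2,3) | ant1:(0,4)->S->(1,4)
  grid max=2 at (3,0)
Step 2: ant0:(2,3)->N->(1,3) | ant1:(1,4)->N->(0,4)
  grid max=1 at (0,4)
Step 3: ant0:(1,3)->N->(0,3) | ant1:(0,4)->S->(1,4)
  grid max=1 at (0,3)

(0,3) (1,4)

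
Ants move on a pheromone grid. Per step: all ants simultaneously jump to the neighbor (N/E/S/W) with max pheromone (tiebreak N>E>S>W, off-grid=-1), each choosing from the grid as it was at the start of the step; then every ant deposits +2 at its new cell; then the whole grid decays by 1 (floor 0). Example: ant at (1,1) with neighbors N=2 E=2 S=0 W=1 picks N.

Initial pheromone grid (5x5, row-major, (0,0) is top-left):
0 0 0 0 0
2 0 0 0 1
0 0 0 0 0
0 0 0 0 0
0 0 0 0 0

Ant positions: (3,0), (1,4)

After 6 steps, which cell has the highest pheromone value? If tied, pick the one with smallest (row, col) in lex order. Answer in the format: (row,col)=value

Step 1: ant0:(3,0)->N->(2,0) | ant1:(1,4)->N->(0,4)
  grid max=1 at (0,4)
Step 2: ant0:(2,0)->N->(1,0) | ant1:(0,4)->S->(1,4)
  grid max=2 at (1,0)
Step 3: ant0:(1,0)->N->(0,0) | ant1:(1,4)->N->(0,4)
  grid max=1 at (0,0)
Step 4: ant0:(0,0)->S->(1,0) | ant1:(0,4)->S->(1,4)
  grid max=2 at (1,0)
Step 5: ant0:(1,0)->N->(0,0) | ant1:(1,4)->N->(0,4)
  grid max=1 at (0,0)
Step 6: ant0:(0,0)->S->(1,0) | ant1:(0,4)->S->(1,4)
  grid max=2 at (1,0)
Final grid:
  0 0 0 0 0
  2 0 0 0 1
  0 0 0 0 0
  0 0 0 0 0
  0 0 0 0 0
Max pheromone 2 at (1,0)

Answer: (1,0)=2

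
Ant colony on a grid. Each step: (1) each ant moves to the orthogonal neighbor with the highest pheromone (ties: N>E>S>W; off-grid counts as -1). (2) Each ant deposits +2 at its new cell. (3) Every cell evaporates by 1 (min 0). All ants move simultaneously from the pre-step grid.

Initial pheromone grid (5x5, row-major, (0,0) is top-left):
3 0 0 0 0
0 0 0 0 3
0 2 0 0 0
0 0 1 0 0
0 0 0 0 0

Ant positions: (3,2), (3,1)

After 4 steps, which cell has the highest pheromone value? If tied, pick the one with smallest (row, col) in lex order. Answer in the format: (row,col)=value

Step 1: ant0:(3,2)->N->(2,2) | ant1:(3,1)->N->(2,1)
  grid max=3 at (2,1)
Step 2: ant0:(2,2)->W->(2,1) | ant1:(2,1)->E->(2,2)
  grid max=4 at (2,1)
Step 3: ant0:(2,1)->E->(2,2) | ant1:(2,2)->W->(2,1)
  grid max=5 at (2,1)
Step 4: ant0:(2,2)->W->(2,1) | ant1:(2,1)->E->(2,2)
  grid max=6 at (2,1)
Final grid:
  0 0 0 0 0
  0 0 0 0 0
  0 6 4 0 0
  0 0 0 0 0
  0 0 0 0 0
Max pheromone 6 at (2,1)

Answer: (2,1)=6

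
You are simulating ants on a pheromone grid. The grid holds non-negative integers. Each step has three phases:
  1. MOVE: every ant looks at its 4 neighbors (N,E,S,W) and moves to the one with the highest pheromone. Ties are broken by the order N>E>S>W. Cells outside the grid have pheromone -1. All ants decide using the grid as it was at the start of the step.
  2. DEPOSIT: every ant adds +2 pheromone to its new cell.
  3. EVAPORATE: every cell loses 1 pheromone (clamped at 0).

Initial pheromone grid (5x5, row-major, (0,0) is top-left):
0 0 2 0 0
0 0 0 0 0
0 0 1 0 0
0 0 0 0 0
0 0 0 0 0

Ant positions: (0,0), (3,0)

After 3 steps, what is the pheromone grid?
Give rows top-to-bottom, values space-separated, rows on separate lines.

After step 1: ants at (0,1),(2,0)
  0 1 1 0 0
  0 0 0 0 0
  1 0 0 0 0
  0 0 0 0 0
  0 0 0 0 0
After step 2: ants at (0,2),(1,0)
  0 0 2 0 0
  1 0 0 0 0
  0 0 0 0 0
  0 0 0 0 0
  0 0 0 0 0
After step 3: ants at (0,3),(0,0)
  1 0 1 1 0
  0 0 0 0 0
  0 0 0 0 0
  0 0 0 0 0
  0 0 0 0 0

1 0 1 1 0
0 0 0 0 0
0 0 0 0 0
0 0 0 0 0
0 0 0 0 0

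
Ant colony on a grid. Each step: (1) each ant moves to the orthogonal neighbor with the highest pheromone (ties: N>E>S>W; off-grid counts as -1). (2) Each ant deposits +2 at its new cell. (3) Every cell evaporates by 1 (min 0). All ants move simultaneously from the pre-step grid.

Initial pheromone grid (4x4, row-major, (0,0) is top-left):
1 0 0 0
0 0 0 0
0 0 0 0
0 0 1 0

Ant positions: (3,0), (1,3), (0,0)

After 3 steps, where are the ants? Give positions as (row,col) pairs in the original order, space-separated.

Step 1: ant0:(3,0)->N->(2,0) | ant1:(1,3)->N->(0,3) | ant2:(0,0)->E->(0,1)
  grid max=1 at (0,1)
Step 2: ant0:(2,0)->N->(1,0) | ant1:(0,3)->S->(1,3) | ant2:(0,1)->E->(0,2)
  grid max=1 at (0,2)
Step 3: ant0:(1,0)->N->(0,0) | ant1:(1,3)->N->(0,3) | ant2:(0,2)->E->(0,3)
  grid max=3 at (0,3)

(0,0) (0,3) (0,3)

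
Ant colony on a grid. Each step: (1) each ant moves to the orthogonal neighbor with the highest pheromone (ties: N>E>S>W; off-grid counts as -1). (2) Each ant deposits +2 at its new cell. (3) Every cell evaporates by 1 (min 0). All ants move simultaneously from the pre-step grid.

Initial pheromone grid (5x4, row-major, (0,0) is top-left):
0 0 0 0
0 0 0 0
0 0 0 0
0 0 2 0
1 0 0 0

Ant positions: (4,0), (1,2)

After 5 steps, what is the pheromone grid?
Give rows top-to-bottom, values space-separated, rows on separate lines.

After step 1: ants at (3,0),(0,2)
  0 0 1 0
  0 0 0 0
  0 0 0 0
  1 0 1 0
  0 0 0 0
After step 2: ants at (2,0),(0,3)
  0 0 0 1
  0 0 0 0
  1 0 0 0
  0 0 0 0
  0 0 0 0
After step 3: ants at (1,0),(1,3)
  0 0 0 0
  1 0 0 1
  0 0 0 0
  0 0 0 0
  0 0 0 0
After step 4: ants at (0,0),(0,3)
  1 0 0 1
  0 0 0 0
  0 0 0 0
  0 0 0 0
  0 0 0 0
After step 5: ants at (0,1),(1,3)
  0 1 0 0
  0 0 0 1
  0 0 0 0
  0 0 0 0
  0 0 0 0

0 1 0 0
0 0 0 1
0 0 0 0
0 0 0 0
0 0 0 0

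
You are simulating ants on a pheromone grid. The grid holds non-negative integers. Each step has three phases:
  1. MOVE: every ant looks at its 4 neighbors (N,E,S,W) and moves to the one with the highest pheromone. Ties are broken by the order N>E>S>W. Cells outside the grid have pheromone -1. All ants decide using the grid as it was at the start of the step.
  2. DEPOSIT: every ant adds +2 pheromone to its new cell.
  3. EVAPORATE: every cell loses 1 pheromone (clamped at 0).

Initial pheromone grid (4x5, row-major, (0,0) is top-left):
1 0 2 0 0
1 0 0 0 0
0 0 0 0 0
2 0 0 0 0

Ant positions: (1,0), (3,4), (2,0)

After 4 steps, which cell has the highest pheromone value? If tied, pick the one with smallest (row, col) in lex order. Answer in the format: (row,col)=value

Step 1: ant0:(1,0)->N->(0,0) | ant1:(3,4)->N->(2,4) | ant2:(2,0)->S->(3,0)
  grid max=3 at (3,0)
Step 2: ant0:(0,0)->E->(0,1) | ant1:(2,4)->N->(1,4) | ant2:(3,0)->N->(2,0)
  grid max=2 at (3,0)
Step 3: ant0:(0,1)->W->(0,0) | ant1:(1,4)->N->(0,4) | ant2:(2,0)->S->(3,0)
  grid max=3 at (3,0)
Step 4: ant0:(0,0)->E->(0,1) | ant1:(0,4)->S->(1,4) | ant2:(3,0)->N->(2,0)
  grid max=2 at (3,0)
Final grid:
  1 1 0 0 0
  0 0 0 0 1
  1 0 0 0 0
  2 0 0 0 0
Max pheromone 2 at (3,0)

Answer: (3,0)=2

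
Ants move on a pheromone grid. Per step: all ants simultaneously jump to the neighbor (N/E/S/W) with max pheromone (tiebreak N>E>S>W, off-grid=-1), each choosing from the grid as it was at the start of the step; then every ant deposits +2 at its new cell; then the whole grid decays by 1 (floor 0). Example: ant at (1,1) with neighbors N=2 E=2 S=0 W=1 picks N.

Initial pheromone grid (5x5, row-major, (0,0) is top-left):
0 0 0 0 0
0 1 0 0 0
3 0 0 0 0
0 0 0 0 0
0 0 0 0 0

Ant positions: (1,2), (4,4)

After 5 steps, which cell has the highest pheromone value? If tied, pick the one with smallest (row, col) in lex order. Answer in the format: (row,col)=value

Step 1: ant0:(1,2)->W->(1,1) | ant1:(4,4)->N->(3,4)
  grid max=2 at (1,1)
Step 2: ant0:(1,1)->N->(0,1) | ant1:(3,4)->N->(2,4)
  grid max=1 at (0,1)
Step 3: ant0:(0,1)->S->(1,1) | ant1:(2,4)->N->(1,4)
  grid max=2 at (1,1)
Step 4: ant0:(1,1)->N->(0,1) | ant1:(1,4)->N->(0,4)
  grid max=1 at (0,1)
Step 5: ant0:(0,1)->S->(1,1) | ant1:(0,4)->S->(1,4)
  grid max=2 at (1,1)
Final grid:
  0 0 0 0 0
  0 2 0 0 1
  0 0 0 0 0
  0 0 0 0 0
  0 0 0 0 0
Max pheromone 2 at (1,1)

Answer: (1,1)=2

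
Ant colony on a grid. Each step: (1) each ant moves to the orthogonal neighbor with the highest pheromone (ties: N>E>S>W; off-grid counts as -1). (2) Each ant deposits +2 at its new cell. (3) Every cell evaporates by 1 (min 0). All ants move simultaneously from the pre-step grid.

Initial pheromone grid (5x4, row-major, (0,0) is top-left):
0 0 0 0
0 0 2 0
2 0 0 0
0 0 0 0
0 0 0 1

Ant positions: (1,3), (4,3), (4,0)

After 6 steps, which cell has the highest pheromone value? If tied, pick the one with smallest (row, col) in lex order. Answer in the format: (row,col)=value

Step 1: ant0:(1,3)->W->(1,2) | ant1:(4,3)->N->(3,3) | ant2:(4,0)->N->(3,0)
  grid max=3 at (1,2)
Step 2: ant0:(1,2)->N->(0,2) | ant1:(3,3)->N->(2,3) | ant2:(3,0)->N->(2,0)
  grid max=2 at (1,2)
Step 3: ant0:(0,2)->S->(1,2) | ant1:(2,3)->N->(1,3) | ant2:(2,0)->N->(1,0)
  grid max=3 at (1,2)
Step 4: ant0:(1,2)->E->(1,3) | ant1:(1,3)->W->(1,2) | ant2:(1,0)->S->(2,0)
  grid max=4 at (1,2)
Step 5: ant0:(1,3)->W->(1,2) | ant1:(1,2)->E->(1,3) | ant2:(2,0)->N->(1,0)
  grid max=5 at (1,2)
Step 6: ant0:(1,2)->E->(1,3) | ant1:(1,3)->W->(1,2) | ant2:(1,0)->S->(2,0)
  grid max=6 at (1,2)
Final grid:
  0 0 0 0
  0 0 6 4
  2 0 0 0
  0 0 0 0
  0 0 0 0
Max pheromone 6 at (1,2)

Answer: (1,2)=6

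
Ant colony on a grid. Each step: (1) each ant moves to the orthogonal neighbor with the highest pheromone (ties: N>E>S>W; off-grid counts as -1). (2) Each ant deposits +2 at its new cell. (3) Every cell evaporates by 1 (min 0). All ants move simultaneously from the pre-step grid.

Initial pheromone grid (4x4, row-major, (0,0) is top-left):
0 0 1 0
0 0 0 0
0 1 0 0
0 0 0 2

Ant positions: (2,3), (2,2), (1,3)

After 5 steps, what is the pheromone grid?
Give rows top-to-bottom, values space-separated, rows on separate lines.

After step 1: ants at (3,3),(2,1),(0,3)
  0 0 0 1
  0 0 0 0
  0 2 0 0
  0 0 0 3
After step 2: ants at (2,3),(1,1),(1,3)
  0 0 0 0
  0 1 0 1
  0 1 0 1
  0 0 0 2
After step 3: ants at (3,3),(2,1),(2,3)
  0 0 0 0
  0 0 0 0
  0 2 0 2
  0 0 0 3
After step 4: ants at (2,3),(1,1),(3,3)
  0 0 0 0
  0 1 0 0
  0 1 0 3
  0 0 0 4
After step 5: ants at (3,3),(2,1),(2,3)
  0 0 0 0
  0 0 0 0
  0 2 0 4
  0 0 0 5

0 0 0 0
0 0 0 0
0 2 0 4
0 0 0 5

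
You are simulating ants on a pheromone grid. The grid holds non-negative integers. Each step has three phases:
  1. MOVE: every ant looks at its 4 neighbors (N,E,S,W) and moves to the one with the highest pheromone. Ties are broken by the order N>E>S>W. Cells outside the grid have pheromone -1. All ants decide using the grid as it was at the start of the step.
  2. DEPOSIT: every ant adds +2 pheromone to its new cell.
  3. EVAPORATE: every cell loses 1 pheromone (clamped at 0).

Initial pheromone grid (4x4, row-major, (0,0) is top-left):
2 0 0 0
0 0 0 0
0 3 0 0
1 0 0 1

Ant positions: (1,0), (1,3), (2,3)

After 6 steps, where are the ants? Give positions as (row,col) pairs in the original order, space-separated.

Step 1: ant0:(1,0)->N->(0,0) | ant1:(1,3)->N->(0,3) | ant2:(2,3)->S->(3,3)
  grid max=3 at (0,0)
Step 2: ant0:(0,0)->E->(0,1) | ant1:(0,3)->S->(1,3) | ant2:(3,3)->N->(2,3)
  grid max=2 at (0,0)
Step 3: ant0:(0,1)->W->(0,0) | ant1:(1,3)->S->(2,3) | ant2:(2,3)->N->(1,3)
  grid max=3 at (0,0)
Step 4: ant0:(0,0)->E->(0,1) | ant1:(2,3)->N->(1,3) | ant2:(1,3)->S->(2,3)
  grid max=3 at (1,3)
Step 5: ant0:(0,1)->W->(0,0) | ant1:(1,3)->S->(2,3) | ant2:(2,3)->N->(1,3)
  grid max=4 at (1,3)
Step 6: ant0:(0,0)->E->(0,1) | ant1:(2,3)->N->(1,3) | ant2:(1,3)->S->(2,3)
  grid max=5 at (1,3)

(0,1) (1,3) (2,3)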